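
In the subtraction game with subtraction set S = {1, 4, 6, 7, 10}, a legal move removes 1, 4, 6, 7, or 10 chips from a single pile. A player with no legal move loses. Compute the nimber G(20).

n :  0  1  2  3  4  5  6  7  8  9 10 11 12 13 14 15 16 17 18 19 20
G :  0  1  0  1  2  0  1  2  3  2  3  4  2  0  1  5  0  1  0  1  2

2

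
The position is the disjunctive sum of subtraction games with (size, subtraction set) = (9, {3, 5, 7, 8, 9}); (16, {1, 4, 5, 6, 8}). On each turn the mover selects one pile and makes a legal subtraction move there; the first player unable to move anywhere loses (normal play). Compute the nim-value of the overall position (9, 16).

0

Pile A, S = {3, 5, 7, 8, 9}:
G(0) = 0
G(1) = mex{} = 0
G(2) = mex{} = 0
G(3) = mex{0} = 1
G(4) = mex{0} = 1
G(5) = mex{0,0} = 1
G(6) = mex{1,0} = 2
G(7) = mex{1,0,0} = 2
G(8) = mex{1,1,0,0} = 2
G(9) = mex{2,1,0,0,0} = 3
G_A(9) = 3.
Pile B, S = {1, 4, 5, 6, 8}:
G(0) = 0
G(1) = mex{0} = 1
G(2) = mex{1} = 0
G(3) = mex{0} = 1
G(4) = mex{1,0} = 2
G(5) = mex{2,1,0} = 3
G(6) = mex{3,0,1,0} = 2
G(7) = mex{2,1,0,1} = 3
G(8) = mex{3,2,1,0,0} = 4
G(9) = mex{4,3,2,1,1} = 0
G(10) = mex{0,2,3,2,0} = 1
G(11) = mex{1,3,2,3,1} = 0
G(12) = mex{0,4,3,2,2} = 1
G(13) = mex{1,0,4,3,3} = 2
G(14) = mex{2,1,0,4,2} = 3
G(15) = mex{3,0,1,0,3} = 2
G(16) = mex{2,1,0,1,4} = 3
G_B(16) = 3.
Combined Grundy value = 3 ⊕ 3 = 0.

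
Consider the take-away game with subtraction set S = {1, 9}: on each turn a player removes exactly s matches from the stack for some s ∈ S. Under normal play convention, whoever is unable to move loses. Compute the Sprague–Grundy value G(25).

1

G(0) = 0
G(1) = mex{0} = 1
G(2) = mex{1} = 0
G(3) = mex{0} = 1
G(4) = mex{1} = 0
G(5) = mex{0} = 1
G(6) = mex{1} = 0
G(7) = mex{0} = 1
G(8) = mex{1} = 0
G(9) = mex{0,0} = 1
G(10) = mex{1,1} = 0
G(11) = mex{0,0} = 1
G(12) = mex{1,1} = 0
G(13) = mex{0,0} = 1
G(14) = mex{1,1} = 0
G(15) = mex{0,0} = 1
G(16) = mex{1,1} = 0
G(17) = mex{0,0} = 1
G(18) = mex{1,1} = 0
G(19) = mex{0,0} = 1
G(20) = mex{1,1} = 0
G(21) = mex{0,0} = 1
G(22) = mex{1,1} = 0
G(23) = mex{0,0} = 1
G(24) = mex{1,1} = 0
G(25) = mex{0,0} = 1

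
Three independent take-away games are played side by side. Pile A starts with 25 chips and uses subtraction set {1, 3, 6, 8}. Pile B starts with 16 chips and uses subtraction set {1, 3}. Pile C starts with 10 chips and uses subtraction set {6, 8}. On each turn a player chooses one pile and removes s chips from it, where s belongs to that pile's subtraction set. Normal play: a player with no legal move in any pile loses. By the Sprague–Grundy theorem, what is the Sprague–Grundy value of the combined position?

Pile A, S = {1, 3, 6, 8}:
n :  0  1  2  3  4  5  6  7  8  9 10 11 12 13 14 15 16 17 18 19 20 21 22 23 24 25
G :  0  1  0  1  0  1  2  3  2  0  1  0  1  0  1  2  3  2  0  1  0  1  0  1  2  3
G_A(25) = 3.
Pile B, S = {1, 3}:
G(0) = 0
G(1) = mex{0} = 1
G(2) = mex{1} = 0
G(3) = mex{0,0} = 1
G(4) = mex{1,1} = 0
G(5) = mex{0,0} = 1
G(6) = mex{1,1} = 0
G(7) = mex{0,0} = 1
G(8) = mex{1,1} = 0
G(9) = mex{0,0} = 1
G(10) = mex{1,1} = 0
G(11) = mex{0,0} = 1
G(12) = mex{1,1} = 0
G(13) = mex{0,0} = 1
G(14) = mex{1,1} = 0
G(15) = mex{0,0} = 1
G(16) = mex{1,1} = 0
G_B(16) = 0.
Pile C, S = {6, 8}:
G(0) = 0
G(1) = mex{} = 0
G(2) = mex{} = 0
G(3) = mex{} = 0
G(4) = mex{} = 0
G(5) = mex{} = 0
G(6) = mex{0} = 1
G(7) = mex{0} = 1
G(8) = mex{0,0} = 1
G(9) = mex{0,0} = 1
G(10) = mex{0,0} = 1
G_C(10) = 1.
Combined Grundy value = 3 ⊕ 0 ⊕ 1 = 2.

2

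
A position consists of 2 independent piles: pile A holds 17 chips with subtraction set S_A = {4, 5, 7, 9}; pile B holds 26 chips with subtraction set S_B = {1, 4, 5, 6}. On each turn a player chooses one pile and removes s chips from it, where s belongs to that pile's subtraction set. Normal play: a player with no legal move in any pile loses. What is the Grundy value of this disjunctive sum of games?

Pile A, S = {4, 5, 7, 9}:
G(0) = 0
G(1) = mex{} = 0
G(2) = mex{} = 0
G(3) = mex{} = 0
G(4) = mex{0} = 1
G(5) = mex{0,0} = 1
G(6) = mex{0,0} = 1
G(7) = mex{0,0,0} = 1
G(8) = mex{1,0,0} = 2
G(9) = mex{1,1,0,0} = 2
G(10) = mex{1,1,0,0} = 2
G(11) = mex{1,1,1,0} = 2
G(12) = mex{2,1,1,0} = 3
G(13) = mex{2,2,1,1} = 0
G(14) = mex{2,2,1,1} = 0
G(15) = mex{2,2,2,1} = 0
G(16) = mex{3,2,2,1} = 0
G(17) = mex{0,3,2,2} = 1
G_A(17) = 1.
Pile B, S = {1, 4, 5, 6}:
G(0) = 0
G(1) = mex{0} = 1
G(2) = mex{1} = 0
G(3) = mex{0} = 1
G(4) = mex{1,0} = 2
G(5) = mex{2,1,0} = 3
G(6) = mex{3,0,1,0} = 2
G(7) = mex{2,1,0,1} = 3
G(8) = mex{3,2,1,0} = 4
G(9) = mex{4,3,2,1} = 0
G(10) = mex{0,2,3,2} = 1
G(11) = mex{1,3,2,3} = 0
G(12) = mex{0,4,3,2} = 1
G(13) = mex{1,0,4,3} = 2
G(14) = mex{2,1,0,4} = 3
G(15) = mex{3,0,1,0} = 2
G(16) = mex{2,1,0,1} = 3
G(17) = mex{3,2,1,0} = 4
G(18) = mex{4,3,2,1} = 0
G(19) = mex{0,2,3,2} = 1
G(20) = mex{1,3,2,3} = 0
G(21) = mex{0,4,3,2} = 1
G(22) = mex{1,0,4,3} = 2
G(23) = mex{2,1,0,4} = 3
G(24) = mex{3,0,1,0} = 2
G(25) = mex{2,1,0,1} = 3
G(26) = mex{3,2,1,0} = 4
G_B(26) = 4.
Combined Grundy value = 1 ⊕ 4 = 5.

5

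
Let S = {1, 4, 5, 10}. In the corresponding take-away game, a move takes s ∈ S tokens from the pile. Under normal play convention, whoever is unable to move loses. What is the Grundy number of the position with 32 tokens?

G(0) = 0
G(1) = mex{0} = 1
G(2) = mex{1} = 0
G(3) = mex{0} = 1
G(4) = mex{1,0} = 2
G(5) = mex{2,1,0} = 3
G(6) = mex{3,0,1} = 2
G(7) = mex{2,1,0} = 3
G(8) = mex{3,2,1} = 0
G(9) = mex{0,3,2} = 1
G(10) = mex{1,2,3,0} = 4
G(11) = mex{4,3,2,1} = 0
G(12) = mex{0,0,3,0} = 1
G(13) = mex{1,1,0,1} = 2
G(14) = mex{2,4,1,2} = 0
G(15) = mex{0,0,4,3} = 1
G(16) = mex{1,1,0,2} = 3
G(17) = mex{3,2,1,3} = 0
G(18) = mex{0,0,2,0} = 1
G(19) = mex{1,1,0,1} = 2
G(20) = mex{2,3,1,4} = 0
G(21) = mex{0,0,3,0} = 1
G(22) = mex{1,1,0,1} = 2
G(23) = mex{2,2,1,2} = 0
G(24) = mex{0,0,2,0} = 1
G(25) = mex{1,1,0,1} = 2
G(26) = mex{2,2,1,3} = 0
G(27) = mex{0,0,2,0} = 1
G(28) = mex{1,1,0,1} = 2
G(29) = mex{2,2,1,2} = 0
G(30) = mex{0,0,2,0} = 1
G(31) = mex{1,1,0,1} = 2
G(32) = mex{2,2,1,2} = 0

0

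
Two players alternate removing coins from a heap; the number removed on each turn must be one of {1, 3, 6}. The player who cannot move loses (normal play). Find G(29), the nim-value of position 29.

0

G(0) = 0
G(1) = mex{0} = 1
G(2) = mex{1} = 0
G(3) = mex{0,0} = 1
G(4) = mex{1,1} = 0
G(5) = mex{0,0} = 1
G(6) = mex{1,1,0} = 2
G(7) = mex{2,0,1} = 3
G(8) = mex{3,1,0} = 2
G(9) = mex{2,2,1} = 0
G(10) = mex{0,3,0} = 1
G(11) = mex{1,2,1} = 0
G(12) = mex{0,0,2} = 1
G(13) = mex{1,1,3} = 0
G(14) = mex{0,0,2} = 1
G(15) = mex{1,1,0} = 2
G(16) = mex{2,0,1} = 3
G(17) = mex{3,1,0} = 2
G(18) = mex{2,2,1} = 0
G(19) = mex{0,3,0} = 1
G(20) = mex{1,2,1} = 0
G(21) = mex{0,0,2} = 1
G(22) = mex{1,1,3} = 0
G(23) = mex{0,0,2} = 1
G(24) = mex{1,1,0} = 2
G(25) = mex{2,0,1} = 3
G(26) = mex{3,1,0} = 2
G(27) = mex{2,2,1} = 0
G(28) = mex{0,3,0} = 1
G(29) = mex{1,2,1} = 0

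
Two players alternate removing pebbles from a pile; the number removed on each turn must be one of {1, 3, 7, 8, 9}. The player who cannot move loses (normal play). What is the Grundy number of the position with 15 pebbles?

G(0) = 0
G(1) = mex{0} = 1
G(2) = mex{1} = 0
G(3) = mex{0,0} = 1
G(4) = mex{1,1} = 0
G(5) = mex{0,0} = 1
G(6) = mex{1,1} = 0
G(7) = mex{0,0,0} = 1
G(8) = mex{1,1,1,0} = 2
G(9) = mex{2,0,0,1,0} = 3
G(10) = mex{3,1,1,0,1} = 2
G(11) = mex{2,2,0,1,0} = 3
G(12) = mex{3,3,1,0,1} = 2
G(13) = mex{2,2,0,1,0} = 3
G(14) = mex{3,3,1,0,1} = 2
G(15) = mex{2,2,2,1,0} = 3

3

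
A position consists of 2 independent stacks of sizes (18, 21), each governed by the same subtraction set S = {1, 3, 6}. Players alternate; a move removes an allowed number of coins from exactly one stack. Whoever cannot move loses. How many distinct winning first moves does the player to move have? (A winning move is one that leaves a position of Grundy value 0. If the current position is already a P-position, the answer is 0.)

3

All stacks use S = {1, 3, 6}:
n :  0  1  2  3  4  5  6  7  8  9 10 11 12 13 14 15 16 17 18 19 20 21
G :  0  1  0  1  0  1  2  3  2  0  1  0  1  0  1  2  3  2  0  1  0  1
Stack A: G(18) = 0.
Stack B: G(21) = 1.
Combined Grundy value = 0 ⊕ 1 = 1.
A winning move leaves total XOR = 0, i.e. changes one component's Grundy value g to g ⊕ X where X is the current total.
Stack A: need g' = 0⊕1 = 1. Options: 18−1→G=2, 18−3→G=2, 18−6→G=1. Hits: 1.
Stack B: need g' = 1⊕1 = 0. Options: 21−1→G=0, 21−3→G=0, 21−6→G=2. Hits: 2.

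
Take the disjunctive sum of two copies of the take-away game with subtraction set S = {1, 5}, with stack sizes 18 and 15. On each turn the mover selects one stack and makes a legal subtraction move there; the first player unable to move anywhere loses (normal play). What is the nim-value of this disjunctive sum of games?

1

All stacks use S = {1, 5}:
G(0) = 0
G(1) = mex{0} = 1
G(2) = mex{1} = 0
G(3) = mex{0} = 1
G(4) = mex{1} = 0
G(5) = mex{0,0} = 1
G(6) = mex{1,1} = 0
G(7) = mex{0,0} = 1
G(8) = mex{1,1} = 0
G(9) = mex{0,0} = 1
G(10) = mex{1,1} = 0
G(11) = mex{0,0} = 1
G(12) = mex{1,1} = 0
G(13) = mex{0,0} = 1
G(14) = mex{1,1} = 0
G(15) = mex{0,0} = 1
G(16) = mex{1,1} = 0
G(17) = mex{0,0} = 1
G(18) = mex{1,1} = 0
Stack A: G(18) = 0.
Stack B: G(15) = 1.
Combined Grundy value = 0 ⊕ 1 = 1.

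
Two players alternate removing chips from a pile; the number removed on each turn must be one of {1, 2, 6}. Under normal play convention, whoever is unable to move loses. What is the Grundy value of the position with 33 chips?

G(0) = 0
G(1) = mex{0} = 1
G(2) = mex{1,0} = 2
G(3) = mex{2,1} = 0
G(4) = mex{0,2} = 1
G(5) = mex{1,0} = 2
G(6) = mex{2,1,0} = 3
G(7) = mex{3,2,1} = 0
G(8) = mex{0,3,2} = 1
G(9) = mex{1,0,0} = 2
G(10) = mex{2,1,1} = 0
G(11) = mex{0,2,2} = 1
G(12) = mex{1,0,3} = 2
G(13) = mex{2,1,0} = 3
G(14) = mex{3,2,1} = 0
G(15) = mex{0,3,2} = 1
G(16) = mex{1,0,0} = 2
G(17) = mex{2,1,1} = 0
G(18) = mex{0,2,2} = 1
G(19) = mex{1,0,3} = 2
G(20) = mex{2,1,0} = 3
G(21) = mex{3,2,1} = 0
G(22) = mex{0,3,2} = 1
G(23) = mex{1,0,0} = 2
G(24) = mex{2,1,1} = 0
G(25) = mex{0,2,2} = 1
G(26) = mex{1,0,3} = 2
G(27) = mex{2,1,0} = 3
G(28) = mex{3,2,1} = 0
G(29) = mex{0,3,2} = 1
G(30) = mex{1,0,0} = 2
G(31) = mex{2,1,1} = 0
G(32) = mex{0,2,2} = 1
G(33) = mex{1,0,3} = 2

2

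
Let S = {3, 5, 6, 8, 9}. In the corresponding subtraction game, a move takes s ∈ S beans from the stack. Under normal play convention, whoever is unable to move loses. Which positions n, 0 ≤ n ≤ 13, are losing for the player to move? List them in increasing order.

n :  0  1  2  3  4  5  6  7  8  9 10 11 12 13
G :  0  0  0  1  1  1  2  2  2  3  3  3  0  0
P-positions are exactly the n with G(n) = 0.

0, 1, 2, 12, 13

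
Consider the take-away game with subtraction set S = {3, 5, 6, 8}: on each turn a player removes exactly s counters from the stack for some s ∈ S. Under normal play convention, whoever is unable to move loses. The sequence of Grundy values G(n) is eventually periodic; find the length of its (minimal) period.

n :  0  1  2  3  4  5  6  7  8  9 10 11 12 13 14 15 16 17 18 19 20 21 22 23
G :  0  0  0  1  1  1  2  2  2  3  3  0  0  0  1  1  1  2  2  2  3  3  0  0
G(n+11) = G(n) holds for n = 0,…,7 (a full window of length max(S) = 8), so the sequence is purely periodic with period 11.

11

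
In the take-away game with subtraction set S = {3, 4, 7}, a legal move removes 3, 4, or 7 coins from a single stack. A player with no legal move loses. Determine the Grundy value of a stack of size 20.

n :  0  1  2  3  4  5  6  7  8  9 10 11 12 13 14 15 16 17 18 19 20
G :  0  0  0  1  1  1  2  2  2  3  0  0  0  1  1  1  2  2  2  3  0

0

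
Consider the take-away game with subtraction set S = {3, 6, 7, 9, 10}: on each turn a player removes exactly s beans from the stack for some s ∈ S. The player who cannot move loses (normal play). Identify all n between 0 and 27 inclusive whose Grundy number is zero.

n :  0  1  2  3  4  5  6  7  8  9 10 11 12 13 14 15 16 17 18 19 20 21 22 23 24 25 26 27
G :  0  0  0  1  1  1  2  2  2  3  3  3  4  0  0  0  1  1  1  2  2  2  3  3  3  4  0  0
P-positions are exactly the n with G(n) = 0.

0, 1, 2, 13, 14, 15, 26, 27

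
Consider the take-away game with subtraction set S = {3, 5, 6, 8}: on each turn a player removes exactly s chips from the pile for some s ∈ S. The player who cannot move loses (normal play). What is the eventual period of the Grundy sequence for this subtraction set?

G(0) = 0
G(1) = mex{} = 0
G(2) = mex{} = 0
G(3) = mex{0} = 1
G(4) = mex{0} = 1
G(5) = mex{0,0} = 1
G(6) = mex{1,0,0} = 2
G(7) = mex{1,0,0} = 2
G(8) = mex{1,1,0,0} = 2
G(9) = mex{2,1,1,0} = 3
G(10) = mex{2,1,1,0} = 3
G(11) = mex{2,2,1,1} = 0
G(12) = mex{3,2,2,1} = 0
G(13) = mex{3,2,2,1} = 0
G(14) = mex{0,3,2,2} = 1
G(15) = mex{0,3,3,2} = 1
G(16) = mex{0,0,3,2} = 1
G(17) = mex{1,0,0,3} = 2
G(18) = mex{1,0,0,3} = 2
G(19) = mex{1,1,0,0} = 2
G(20) = mex{2,1,1,0} = 3
G(21) = mex{2,1,1,0} = 3
G(22) = mex{2,2,1,1} = 0
G(23) = mex{3,2,2,1} = 0
G(n+11) = G(n) holds for n = 0,…,7 (a full window of length max(S) = 8), so the sequence is purely periodic with period 11.

11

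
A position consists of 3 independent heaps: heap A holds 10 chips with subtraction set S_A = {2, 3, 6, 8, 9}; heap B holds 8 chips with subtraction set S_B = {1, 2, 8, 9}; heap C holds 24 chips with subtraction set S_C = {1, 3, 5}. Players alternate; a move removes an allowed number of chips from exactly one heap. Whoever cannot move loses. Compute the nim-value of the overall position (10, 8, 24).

1

Heap A, S = {2, 3, 6, 8, 9}:
G(0) = 0
G(1) = mex{} = 0
G(2) = mex{0} = 1
G(3) = mex{0,0} = 1
G(4) = mex{1,0} = 2
G(5) = mex{1,1} = 0
G(6) = mex{2,1,0} = 3
G(7) = mex{0,2,0} = 1
G(8) = mex{3,0,1,0} = 2
G(9) = mex{1,3,1,0,0} = 2
G(10) = mex{2,1,2,1,0} = 3
G_A(10) = 3.
Heap B, S = {1, 2, 8, 9}:
n : 0 1 2 3 4 5 6 7 8
G : 0 1 2 0 1 2 0 1 2
G_B(8) = 2.
Heap C, S = {1, 3, 5}:
n :  0  1  2  3  4  5  6  7  8  9 10 11 12 13 14 15 16 17 18 19 20 21 22 23 24
G :  0  1  0  1  0  1  0  1  0  1  0  1  0  1  0  1  0  1  0  1  0  1  0  1  0
G_C(24) = 0.
Combined Grundy value = 3 ⊕ 2 ⊕ 0 = 1.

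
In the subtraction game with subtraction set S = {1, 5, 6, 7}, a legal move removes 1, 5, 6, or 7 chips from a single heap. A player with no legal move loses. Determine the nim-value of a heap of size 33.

3

G(0) = 0
G(1) = mex{0} = 1
G(2) = mex{1} = 0
G(3) = mex{0} = 1
G(4) = mex{1} = 0
G(5) = mex{0,0} = 1
G(6) = mex{1,1,0} = 2
G(7) = mex{2,0,1,0} = 3
G(8) = mex{3,1,0,1} = 2
G(9) = mex{2,0,1,0} = 3
G(10) = mex{3,1,0,1} = 2
G(11) = mex{2,2,1,0} = 3
G(12) = mex{3,3,2,1} = 0
G(13) = mex{0,2,3,2} = 1
G(14) = mex{1,3,2,3} = 0
G(15) = mex{0,2,3,2} = 1
G(16) = mex{1,3,2,3} = 0
G(17) = mex{0,0,3,2} = 1
G(18) = mex{1,1,0,3} = 2
G(19) = mex{2,0,1,0} = 3
G(20) = mex{3,1,0,1} = 2
G(21) = mex{2,0,1,0} = 3
G(22) = mex{3,1,0,1} = 2
G(23) = mex{2,2,1,0} = 3
G(24) = mex{3,3,2,1} = 0
G(25) = mex{0,2,3,2} = 1
G(26) = mex{1,3,2,3} = 0
G(27) = mex{0,2,3,2} = 1
G(28) = mex{1,3,2,3} = 0
G(29) = mex{0,0,3,2} = 1
G(30) = mex{1,1,0,3} = 2
G(31) = mex{2,0,1,0} = 3
G(32) = mex{3,1,0,1} = 2
G(33) = mex{2,0,1,0} = 3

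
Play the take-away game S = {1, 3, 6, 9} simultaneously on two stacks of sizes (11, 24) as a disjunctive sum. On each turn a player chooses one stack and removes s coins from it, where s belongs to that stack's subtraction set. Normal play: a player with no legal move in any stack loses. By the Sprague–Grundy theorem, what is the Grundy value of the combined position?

3

All stacks use S = {1, 3, 6, 9}:
G(0) = 0
G(1) = mex{0} = 1
G(2) = mex{1} = 0
G(3) = mex{0,0} = 1
G(4) = mex{1,1} = 0
G(5) = mex{0,0} = 1
G(6) = mex{1,1,0} = 2
G(7) = mex{2,0,1} = 3
G(8) = mex{3,1,0} = 2
G(9) = mex{2,2,1,0} = 3
G(10) = mex{3,3,0,1} = 2
G(11) = mex{2,2,1,0} = 3
G(12) = mex{3,3,2,1} = 0
G(13) = mex{0,2,3,0} = 1
G(14) = mex{1,3,2,1} = 0
G(15) = mex{0,0,3,2} = 1
G(16) = mex{1,1,2,3} = 0
G(17) = mex{0,0,3,2} = 1
G(18) = mex{1,1,0,3} = 2
G(19) = mex{2,0,1,2} = 3
G(20) = mex{3,1,0,3} = 2
G(21) = mex{2,2,1,0} = 3
G(22) = mex{3,3,0,1} = 2
G(23) = mex{2,2,1,0} = 3
G(24) = mex{3,3,2,1} = 0
Stack A: G(11) = 3.
Stack B: G(24) = 0.
Combined Grundy value = 3 ⊕ 0 = 3.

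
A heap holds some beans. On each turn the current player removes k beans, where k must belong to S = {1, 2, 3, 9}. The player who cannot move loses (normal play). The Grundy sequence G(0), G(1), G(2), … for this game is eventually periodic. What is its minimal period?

n :  0  1  2  3  4  5  6  7  8  9 10 11 12 13 14
G :  0  1  2  3  0  1  2  3  0  1  2  3  0  1  2
G(n+4) = G(n) holds for n = 0,…,8 (a full window of length max(S) = 9), so the sequence is purely periodic with period 4.

4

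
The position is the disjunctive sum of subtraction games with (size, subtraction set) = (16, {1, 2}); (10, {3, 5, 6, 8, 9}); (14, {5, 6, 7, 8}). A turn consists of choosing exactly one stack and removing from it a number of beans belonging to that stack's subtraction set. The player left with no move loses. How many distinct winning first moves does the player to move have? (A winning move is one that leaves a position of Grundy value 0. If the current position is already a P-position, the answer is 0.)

2

Stack A, S = {1, 2}:
G(0) = 0
G(1) = mex{0} = 1
G(2) = mex{1,0} = 2
G(3) = mex{2,1} = 0
G(4) = mex{0,2} = 1
G(5) = mex{1,0} = 2
G(6) = mex{2,1} = 0
G(7) = mex{0,2} = 1
G(8) = mex{1,0} = 2
G(9) = mex{2,1} = 0
G(10) = mex{0,2} = 1
G(11) = mex{1,0} = 2
G(12) = mex{2,1} = 0
G(13) = mex{0,2} = 1
G(14) = mex{1,0} = 2
G(15) = mex{2,1} = 0
G(16) = mex{0,2} = 1
G_A(16) = 1.
Stack B, S = {3, 5, 6, 8, 9}:
G(0) = 0
G(1) = mex{} = 0
G(2) = mex{} = 0
G(3) = mex{0} = 1
G(4) = mex{0} = 1
G(5) = mex{0,0} = 1
G(6) = mex{1,0,0} = 2
G(7) = mex{1,0,0} = 2
G(8) = mex{1,1,0,0} = 2
G(9) = mex{2,1,1,0,0} = 3
G(10) = mex{2,1,1,0,0} = 3
G_B(10) = 3.
Stack C, S = {5, 6, 7, 8}:
n :  0  1  2  3  4  5  6  7  8  9 10 11 12 13 14
G :  0  0  0  0  0  1  1  1  1  1  2  2  2  0  0
G_C(14) = 0.
Combined Grundy value = 1 ⊕ 3 ⊕ 0 = 2.
A winning move leaves total XOR = 0, i.e. changes one component's Grundy value g to g ⊕ X where X is the current total.
Stack A: need g' = 1⊕2 = 3. Options: 16−1→G=0, 16−2→G=2. Hits: 0.
Stack B: need g' = 3⊕2 = 1. Options: 10−3→G=2, 10−5→G=1, 10−6→G=1, 10−8→G=0, 10−9→G=0. Hits: 2.
Stack C: need g' = 0⊕2 = 2. Options: 14−5→G=1, 14−6→G=1, 14−7→G=1, 14−8→G=1. Hits: 0.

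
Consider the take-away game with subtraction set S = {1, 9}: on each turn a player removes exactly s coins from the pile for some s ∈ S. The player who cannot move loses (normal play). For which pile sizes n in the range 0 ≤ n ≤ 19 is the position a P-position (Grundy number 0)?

0, 2, 4, 6, 8, 10, 12, 14, 16, 18

G(0) = 0
G(1) = mex{0} = 1
G(2) = mex{1} = 0
G(3) = mex{0} = 1
G(4) = mex{1} = 0
G(5) = mex{0} = 1
G(6) = mex{1} = 0
G(7) = mex{0} = 1
G(8) = mex{1} = 0
G(9) = mex{0,0} = 1
G(10) = mex{1,1} = 0
G(11) = mex{0,0} = 1
G(12) = mex{1,1} = 0
G(13) = mex{0,0} = 1
G(14) = mex{1,1} = 0
G(15) = mex{0,0} = 1
G(16) = mex{1,1} = 0
G(17) = mex{0,0} = 1
G(18) = mex{1,1} = 0
G(19) = mex{0,0} = 1
P-positions are exactly the n with G(n) = 0.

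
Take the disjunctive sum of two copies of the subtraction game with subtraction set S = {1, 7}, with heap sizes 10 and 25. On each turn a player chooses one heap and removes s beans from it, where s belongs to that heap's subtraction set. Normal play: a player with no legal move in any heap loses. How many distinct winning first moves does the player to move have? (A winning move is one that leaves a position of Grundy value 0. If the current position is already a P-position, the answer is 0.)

4

All heaps use S = {1, 7}:
G(0) = 0
G(1) = mex{0} = 1
G(2) = mex{1} = 0
G(3) = mex{0} = 1
G(4) = mex{1} = 0
G(5) = mex{0} = 1
G(6) = mex{1} = 0
G(7) = mex{0,0} = 1
G(8) = mex{1,1} = 0
G(9) = mex{0,0} = 1
G(10) = mex{1,1} = 0
G(11) = mex{0,0} = 1
G(12) = mex{1,1} = 0
G(13) = mex{0,0} = 1
G(14) = mex{1,1} = 0
G(15) = mex{0,0} = 1
G(16) = mex{1,1} = 0
G(17) = mex{0,0} = 1
G(18) = mex{1,1} = 0
G(19) = mex{0,0} = 1
G(20) = mex{1,1} = 0
G(21) = mex{0,0} = 1
G(22) = mex{1,1} = 0
G(23) = mex{0,0} = 1
G(24) = mex{1,1} = 0
G(25) = mex{0,0} = 1
Heap A: G(10) = 0.
Heap B: G(25) = 1.
Combined Grundy value = 0 ⊕ 1 = 1.
A winning move leaves total XOR = 0, i.e. changes one component's Grundy value g to g ⊕ X where X is the current total.
Heap A: need g' = 0⊕1 = 1. Options: 10−1→G=1, 10−7→G=1. Hits: 2.
Heap B: need g' = 1⊕1 = 0. Options: 25−1→G=0, 25−7→G=0. Hits: 2.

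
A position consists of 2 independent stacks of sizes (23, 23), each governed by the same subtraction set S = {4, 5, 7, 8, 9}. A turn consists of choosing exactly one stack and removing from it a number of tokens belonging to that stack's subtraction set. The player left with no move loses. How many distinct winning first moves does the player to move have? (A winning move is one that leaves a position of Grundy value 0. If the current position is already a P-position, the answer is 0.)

0

All stacks use S = {4, 5, 7, 8, 9}:
n :  0  1  2  3  4  5  6  7  8  9 10 11 12 13 14 15 16 17 18 19 20 21 22 23
G :  0  0  0  0  1  1  1  1  2  2  2  2  3  0  0  0  0  1  1  1  1  2  2  2
Stack A: G(23) = 2.
Stack B: G(23) = 2.
Combined Grundy value = 2 ⊕ 2 = 0.
A winning move leaves total XOR = 0, i.e. changes one component's Grundy value g to g ⊕ X where X is the current total.
Stack A: target g' = 2⊕0 = 2, but every legal move changes the Grundy value (mex property), so 0 moves.
Stack B: target g' = 2⊕0 = 2, but every legal move changes the Grundy value (mex property), so 0 moves.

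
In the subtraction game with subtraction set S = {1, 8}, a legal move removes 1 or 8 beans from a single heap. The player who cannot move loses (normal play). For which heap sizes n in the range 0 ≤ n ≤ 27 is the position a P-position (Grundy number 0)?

0, 2, 4, 6, 9, 11, 13, 15, 18, 20, 22, 24, 27

n :  0  1  2  3  4  5  6  7  8  9 10 11 12 13 14 15 16 17 18 19 20 21 22 23 24 25 26 27
G :  0  1  0  1  0  1  0  1  2  0  1  0  1  0  1  0  1  2  0  1  0  1  0  1  0  1  2  0
P-positions are exactly the n with G(n) = 0.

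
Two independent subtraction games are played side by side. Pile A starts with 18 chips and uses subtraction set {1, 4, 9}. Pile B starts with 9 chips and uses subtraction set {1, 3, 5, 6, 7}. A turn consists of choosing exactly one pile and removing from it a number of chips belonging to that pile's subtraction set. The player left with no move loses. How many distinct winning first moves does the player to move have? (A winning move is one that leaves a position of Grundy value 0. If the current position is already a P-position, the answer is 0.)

Pile A, S = {1, 4, 9}:
n :  0  1  2  3  4  5  6  7  8  9 10 11 12 13 14 15 16 17 18
G :  0  1  0  1  2  0  1  0  1  2  0  1  0  1  2  0  1  0  1
G_A(18) = 1.
Pile B, S = {1, 3, 5, 6, 7}:
G(0) = 0
G(1) = mex{0} = 1
G(2) = mex{1} = 0
G(3) = mex{0,0} = 1
G(4) = mex{1,1} = 0
G(5) = mex{0,0,0} = 1
G(6) = mex{1,1,1,0} = 2
G(7) = mex{2,0,0,1,0} = 3
G(8) = mex{3,1,1,0,1} = 2
G(9) = mex{2,2,0,1,0} = 3
G_B(9) = 3.
Combined Grundy value = 1 ⊕ 3 = 2.
A winning move leaves total XOR = 0, i.e. changes one component's Grundy value g to g ⊕ X where X is the current total.
Pile A: need g' = 1⊕2 = 3. Options: 18−1→G=0, 18−4→G=2, 18−9→G=2. Hits: 0.
Pile B: need g' = 3⊕2 = 1. Options: 9−1→G=2, 9−3→G=2, 9−5→G=0, 9−6→G=1, 9−7→G=0. Hits: 1.

1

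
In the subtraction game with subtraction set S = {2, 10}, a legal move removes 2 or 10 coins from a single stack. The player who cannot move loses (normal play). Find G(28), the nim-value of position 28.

0

n :  0  1  2  3  4  5  6  7  8  9 10 11 12 13 14 15 16 17 18 19 20 21 22 23 24 25 26 27 28
G :  0  0  1  1  0  0  1  1  0  0  1  1  0  0  1  1  0  0  1  1  0  0  1  1  0  0  1  1  0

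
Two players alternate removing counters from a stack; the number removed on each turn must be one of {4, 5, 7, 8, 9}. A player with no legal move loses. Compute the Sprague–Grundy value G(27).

n :  0  1  2  3  4  5  6  7  8  9 10 11 12 13 14 15 16 17 18 19 20 21 22 23 24 25 26 27
G :  0  0  0  0  1  1  1  1  2  2  2  2  3  0  0  0  0  1  1  1  1  2  2  2  2  3  0  0

0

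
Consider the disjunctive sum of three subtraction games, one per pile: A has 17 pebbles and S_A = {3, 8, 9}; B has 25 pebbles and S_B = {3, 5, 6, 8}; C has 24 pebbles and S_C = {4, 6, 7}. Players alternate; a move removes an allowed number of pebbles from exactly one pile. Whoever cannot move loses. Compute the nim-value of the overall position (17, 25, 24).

1

Pile A, S = {3, 8, 9}:
n :  0  1  2  3  4  5  6  7  8  9 10 11 12 13 14 15 16 17
G :  0  0  0  1  1  1  0  0  2  1  1  3  0  0  2  1  1  0
G_A(17) = 0.
Pile B, S = {3, 5, 6, 8}:
n :  0  1  2  3  4  5  6  7  8  9 10 11 12 13 14 15 16 17 18 19 20 21 22 23 24 25
G :  0  0  0  1  1  1  2  2  2  3  3  0  0  0  1  1  1  2  2  2  3  3  0  0  0  1
G_B(25) = 1.
Pile C, S = {4, 6, 7}:
G(0) = 0
G(1) = mex{} = 0
G(2) = mex{} = 0
G(3) = mex{} = 0
G(4) = mex{0} = 1
G(5) = mex{0} = 1
G(6) = mex{0,0} = 1
G(7) = mex{0,0,0} = 1
G(8) = mex{1,0,0} = 2
G(9) = mex{1,0,0} = 2
G(10) = mex{1,1,0} = 2
G(11) = mex{1,1,1} = 0
G(12) = mex{2,1,1} = 0
G(13) = mex{2,1,1} = 0
G(14) = mex{2,2,1} = 0
G(15) = mex{0,2,2} = 1
G(16) = mex{0,2,2} = 1
G(17) = mex{0,0,2} = 1
G(18) = mex{0,0,0} = 1
G(19) = mex{1,0,0} = 2
G(20) = mex{1,0,0} = 2
G(21) = mex{1,1,0} = 2
G(22) = mex{1,1,1} = 0
G(23) = mex{2,1,1} = 0
G(24) = mex{2,1,1} = 0
G_C(24) = 0.
Combined Grundy value = 0 ⊕ 1 ⊕ 0 = 1.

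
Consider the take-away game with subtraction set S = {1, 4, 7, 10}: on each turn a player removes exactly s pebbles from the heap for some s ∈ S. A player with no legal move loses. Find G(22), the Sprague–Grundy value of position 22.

0

G(0) = 0
G(1) = mex{0} = 1
G(2) = mex{1} = 0
G(3) = mex{0} = 1
G(4) = mex{1,0} = 2
G(5) = mex{2,1} = 0
G(6) = mex{0,0} = 1
G(7) = mex{1,1,0} = 2
G(8) = mex{2,2,1} = 0
G(9) = mex{0,0,0} = 1
G(10) = mex{1,1,1,0} = 2
G(11) = mex{2,2,2,1} = 0
G(12) = mex{0,0,0,0} = 1
G(13) = mex{1,1,1,1} = 0
G(14) = mex{0,2,2,2} = 1
G(15) = mex{1,0,0,0} = 2
G(16) = mex{2,1,1,1} = 0
G(17) = mex{0,0,2,2} = 1
G(18) = mex{1,1,0,0} = 2
G(19) = mex{2,2,1,1} = 0
G(20) = mex{0,0,0,2} = 1
G(21) = mex{1,1,1,0} = 2
G(22) = mex{2,2,2,1} = 0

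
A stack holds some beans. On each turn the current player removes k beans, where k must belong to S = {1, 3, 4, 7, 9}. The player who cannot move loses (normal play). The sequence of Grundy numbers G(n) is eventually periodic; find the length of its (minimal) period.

8

G(0) = 0
G(1) = mex{0} = 1
G(2) = mex{1} = 0
G(3) = mex{0,0} = 1
G(4) = mex{1,1,0} = 2
G(5) = mex{2,0,1} = 3
G(6) = mex{3,1,0} = 2
G(7) = mex{2,2,1,0} = 3
G(8) = mex{3,3,2,1} = 0
G(9) = mex{0,2,3,0,0} = 1
G(10) = mex{1,3,2,1,1} = 0
G(11) = mex{0,0,3,2,0} = 1
G(12) = mex{1,1,0,3,1} = 2
G(13) = mex{2,0,1,2,2} = 3
G(14) = mex{3,1,0,3,3} = 2
G(15) = mex{2,2,1,0,2} = 3
G(16) = mex{3,3,2,1,3} = 0
G(17) = mex{0,2,3,0,0} = 1
G(18) = mex{1,3,2,1,1} = 0
G(n+8) = G(n) holds for n = 0,…,8 (a full window of length max(S) = 9), so the sequence is purely periodic with period 8.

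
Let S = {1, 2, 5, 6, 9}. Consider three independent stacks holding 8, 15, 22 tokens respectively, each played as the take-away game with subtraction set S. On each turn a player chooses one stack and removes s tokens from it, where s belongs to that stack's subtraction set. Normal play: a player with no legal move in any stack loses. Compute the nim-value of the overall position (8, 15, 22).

1

All stacks use S = {1, 2, 5, 6, 9}:
G(0) = 0
G(1) = mex{0} = 1
G(2) = mex{1,0} = 2
G(3) = mex{2,1} = 0
G(4) = mex{0,2} = 1
G(5) = mex{1,0,0} = 2
G(6) = mex{2,1,1,0} = 3
G(7) = mex{3,2,2,1} = 0
G(8) = mex{0,3,0,2} = 1
G(9) = mex{1,0,1,0,0} = 2
G(10) = mex{2,1,2,1,1} = 0
G(11) = mex{0,2,3,2,2} = 1
G(12) = mex{1,0,0,3,0} = 2
G(13) = mex{2,1,1,0,1} = 3
G(14) = mex{3,2,2,1,2} = 0
G(15) = mex{0,3,0,2,3} = 1
G(16) = mex{1,0,1,0,0} = 2
G(17) = mex{2,1,2,1,1} = 0
G(18) = mex{0,2,3,2,2} = 1
G(19) = mex{1,0,0,3,0} = 2
G(20) = mex{2,1,1,0,1} = 3
G(21) = mex{3,2,2,1,2} = 0
G(22) = mex{0,3,0,2,3} = 1
Stack A: G(8) = 1.
Stack B: G(15) = 1.
Stack C: G(22) = 1.
Combined Grundy value = 1 ⊕ 1 ⊕ 1 = 1.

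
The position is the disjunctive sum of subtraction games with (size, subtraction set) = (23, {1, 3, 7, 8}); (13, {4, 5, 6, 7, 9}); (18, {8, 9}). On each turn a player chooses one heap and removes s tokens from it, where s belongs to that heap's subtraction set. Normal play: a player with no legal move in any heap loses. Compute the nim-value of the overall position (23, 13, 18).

Heap A, S = {1, 3, 7, 8}:
G(0) = 0
G(1) = mex{0} = 1
G(2) = mex{1} = 0
G(3) = mex{0,0} = 1
G(4) = mex{1,1} = 0
G(5) = mex{0,0} = 1
G(6) = mex{1,1} = 0
G(7) = mex{0,0,0} = 1
G(8) = mex{1,1,1,0} = 2
G(9) = mex{2,0,0,1} = 3
G(10) = mex{3,1,1,0} = 2
G(11) = mex{2,2,0,1} = 3
G(12) = mex{3,3,1,0} = 2
G(13) = mex{2,2,0,1} = 3
G(14) = mex{3,3,1,0} = 2
G(15) = mex{2,2,2,1} = 0
G(16) = mex{0,3,3,2} = 1
G(17) = mex{1,2,2,3} = 0
G(18) = mex{0,0,3,2} = 1
G(19) = mex{1,1,2,3} = 0
G(20) = mex{0,0,3,2} = 1
G(21) = mex{1,1,2,3} = 0
G(22) = mex{0,0,0,2} = 1
G(23) = mex{1,1,1,0} = 2
G_A(23) = 2.
Heap B, S = {4, 5, 6, 7, 9}:
n :  0  1  2  3  4  5  6  7  8  9 10 11 12 13
G :  0  0  0  0  1  1  1  1  2  2  2  2  3  0
G_B(13) = 0.
Heap C, S = {8, 9}:
n :  0  1  2  3  4  5  6  7  8  9 10 11 12 13 14 15 16 17 18
G :  0  0  0  0  0  0  0  0  1  1  1  1  1  1  1  1  2  0  0
G_C(18) = 0.
Combined Grundy value = 2 ⊕ 0 ⊕ 0 = 2.

2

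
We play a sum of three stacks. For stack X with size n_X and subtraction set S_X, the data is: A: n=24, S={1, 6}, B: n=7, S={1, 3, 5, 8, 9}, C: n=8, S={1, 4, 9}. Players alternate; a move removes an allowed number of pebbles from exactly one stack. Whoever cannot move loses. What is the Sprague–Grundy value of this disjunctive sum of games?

1

Stack A, S = {1, 6}:
G(0) = 0
G(1) = mex{0} = 1
G(2) = mex{1} = 0
G(3) = mex{0} = 1
G(4) = mex{1} = 0
G(5) = mex{0} = 1
G(6) = mex{1,0} = 2
G(7) = mex{2,1} = 0
G(8) = mex{0,0} = 1
G(9) = mex{1,1} = 0
G(10) = mex{0,0} = 1
G(11) = mex{1,1} = 0
G(12) = mex{0,2} = 1
G(13) = mex{1,0} = 2
G(14) = mex{2,1} = 0
G(15) = mex{0,0} = 1
G(16) = mex{1,1} = 0
G(17) = mex{0,0} = 1
G(18) = mex{1,1} = 0
G(19) = mex{0,2} = 1
G(20) = mex{1,0} = 2
G(21) = mex{2,1} = 0
G(22) = mex{0,0} = 1
G(23) = mex{1,1} = 0
G(24) = mex{0,0} = 1
G_A(24) = 1.
Stack B, S = {1, 3, 5, 8, 9}:
G(0) = 0
G(1) = mex{0} = 1
G(2) = mex{1} = 0
G(3) = mex{0,0} = 1
G(4) = mex{1,1} = 0
G(5) = mex{0,0,0} = 1
G(6) = mex{1,1,1} = 0
G(7) = mex{0,0,0} = 1
G_B(7) = 1.
Stack C, S = {1, 4, 9}:
n : 0 1 2 3 4 5 6 7 8
G : 0 1 0 1 2 0 1 0 1
G_C(8) = 1.
Combined Grundy value = 1 ⊕ 1 ⊕ 1 = 1.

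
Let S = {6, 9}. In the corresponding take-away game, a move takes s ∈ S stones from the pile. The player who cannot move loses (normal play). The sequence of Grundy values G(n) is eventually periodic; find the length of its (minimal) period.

G(0) = 0
G(1) = mex{} = 0
G(2) = mex{} = 0
G(3) = mex{} = 0
G(4) = mex{} = 0
G(5) = mex{} = 0
G(6) = mex{0} = 1
G(7) = mex{0} = 1
G(8) = mex{0} = 1
G(9) = mex{0,0} = 1
G(10) = mex{0,0} = 1
G(11) = mex{0,0} = 1
G(12) = mex{1,0} = 2
G(13) = mex{1,0} = 2
G(14) = mex{1,0} = 2
G(15) = mex{1,1} = 0
G(16) = mex{1,1} = 0
G(17) = mex{1,1} = 0
G(18) = mex{2,1} = 0
G(19) = mex{2,1} = 0
G(20) = mex{2,1} = 0
G(21) = mex{0,2} = 1
G(22) = mex{0,2} = 1
G(23) = mex{0,2} = 1
G(24) = mex{0,0} = 1
G(25) = mex{0,0} = 1
G(26) = mex{0,0} = 1
G(27) = mex{1,0} = 2
G(28) = mex{1,0} = 2
G(29) = mex{1,0} = 2
G(30) = mex{1,1} = 0
G(31) = mex{1,1} = 0
G(n+15) = G(n) holds for n = 0,…,8 (a full window of length max(S) = 9), so the sequence is purely periodic with period 15.

15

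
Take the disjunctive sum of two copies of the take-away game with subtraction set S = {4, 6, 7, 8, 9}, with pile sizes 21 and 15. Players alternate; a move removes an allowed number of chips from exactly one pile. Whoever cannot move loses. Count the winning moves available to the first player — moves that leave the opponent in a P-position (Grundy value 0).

All piles use S = {4, 6, 7, 8, 9}:
n :  0  1  2  3  4  5  6  7  8  9 10 11 12 13 14 15 16 17 18 19 20 21
G :  0  0  0  0  1  1  1  1  2  2  2  2  3  0  0  0  0  1  1  1  1  2
Pile A: G(21) = 2.
Pile B: G(15) = 0.
Combined Grundy value = 2 ⊕ 0 = 2.
A winning move leaves total XOR = 0, i.e. changes one component's Grundy value g to g ⊕ X where X is the current total.
Pile A: need g' = 2⊕2 = 0. Options: 21−4→G=1, 21−6→G=0, 21−7→G=0, 21−8→G=0, 21−9→G=3. Hits: 3.
Pile B: need g' = 0⊕2 = 2. Options: 15−4→G=2, 15−6→G=2, 15−7→G=2, 15−8→G=1, 15−9→G=1. Hits: 3.

6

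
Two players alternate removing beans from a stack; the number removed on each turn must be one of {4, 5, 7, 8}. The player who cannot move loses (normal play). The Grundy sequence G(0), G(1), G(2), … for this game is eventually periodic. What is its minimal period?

12

G(0) = 0
G(1) = mex{} = 0
G(2) = mex{} = 0
G(3) = mex{} = 0
G(4) = mex{0} = 1
G(5) = mex{0,0} = 1
G(6) = mex{0,0} = 1
G(7) = mex{0,0,0} = 1
G(8) = mex{1,0,0,0} = 2
G(9) = mex{1,1,0,0} = 2
G(10) = mex{1,1,0,0} = 2
G(11) = mex{1,1,1,0} = 2
G(12) = mex{2,1,1,1} = 0
G(13) = mex{2,2,1,1} = 0
G(14) = mex{2,2,1,1} = 0
G(15) = mex{2,2,2,1} = 0
G(16) = mex{0,2,2,2} = 1
G(17) = mex{0,0,2,2} = 1
G(18) = mex{0,0,2,2} = 1
G(19) = mex{0,0,0,2} = 1
G(20) = mex{1,0,0,0} = 2
G(21) = mex{1,1,0,0} = 2
G(22) = mex{1,1,0,0} = 2
G(23) = mex{1,1,1,0} = 2
G(24) = mex{2,1,1,1} = 0
G(25) = mex{2,2,1,1} = 0
G(n+12) = G(n) holds for n = 0,…,7 (a full window of length max(S) = 8), so the sequence is purely periodic with period 12.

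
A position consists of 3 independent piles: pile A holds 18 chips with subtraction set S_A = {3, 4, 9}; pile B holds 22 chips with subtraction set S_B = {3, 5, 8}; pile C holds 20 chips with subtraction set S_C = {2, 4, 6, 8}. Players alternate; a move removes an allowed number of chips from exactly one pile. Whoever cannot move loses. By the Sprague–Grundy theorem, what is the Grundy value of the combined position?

1

Pile A, S = {3, 4, 9}:
n :  0  1  2  3  4  5  6  7  8  9 10 11 12 13 14 15 16 17 18
G :  0  0  0  1  1  1  2  0  0  3  1  1  2  0  0  0  1  1  1
G_A(18) = 1.
Pile B, S = {3, 5, 8}:
n :  0  1  2  3  4  5  6  7  8  9 10 11 12 13 14 15 16 17 18 19 20 21 22
G :  0  0  0  1  1  1  2  2  2  3  3  0  0  0  1  1  1  2  2  2  3  3  0
G_B(22) = 0.
Pile C, S = {2, 4, 6, 8}:
G(0) = 0
G(1) = mex{} = 0
G(2) = mex{0} = 1
G(3) = mex{0} = 1
G(4) = mex{1,0} = 2
G(5) = mex{1,0} = 2
G(6) = mex{2,1,0} = 3
G(7) = mex{2,1,0} = 3
G(8) = mex{3,2,1,0} = 4
G(9) = mex{3,2,1,0} = 4
G(10) = mex{4,3,2,1} = 0
G(11) = mex{4,3,2,1} = 0
G(12) = mex{0,4,3,2} = 1
G(13) = mex{0,4,3,2} = 1
G(14) = mex{1,0,4,3} = 2
G(15) = mex{1,0,4,3} = 2
G(16) = mex{2,1,0,4} = 3
G(17) = mex{2,1,0,4} = 3
G(18) = mex{3,2,1,0} = 4
G(19) = mex{3,2,1,0} = 4
G(20) = mex{4,3,2,1} = 0
G_C(20) = 0.
Combined Grundy value = 1 ⊕ 0 ⊕ 0 = 1.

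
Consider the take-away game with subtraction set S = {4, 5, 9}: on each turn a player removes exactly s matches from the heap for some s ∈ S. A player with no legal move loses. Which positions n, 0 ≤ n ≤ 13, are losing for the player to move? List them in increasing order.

0, 1, 2, 3, 13

n :  0  1  2  3  4  5  6  7  8  9 10 11 12 13
G :  0  0  0  0  1  1  1  1  2  2  2  2  3  0
P-positions are exactly the n with G(n) = 0.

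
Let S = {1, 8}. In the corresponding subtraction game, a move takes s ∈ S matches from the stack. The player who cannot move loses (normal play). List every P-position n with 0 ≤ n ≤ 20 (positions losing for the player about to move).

0, 2, 4, 6, 9, 11, 13, 15, 18, 20

n :  0  1  2  3  4  5  6  7  8  9 10 11 12 13 14 15 16 17 18 19 20
G :  0  1  0  1  0  1  0  1  2  0  1  0  1  0  1  0  1  2  0  1  0
P-positions are exactly the n with G(n) = 0.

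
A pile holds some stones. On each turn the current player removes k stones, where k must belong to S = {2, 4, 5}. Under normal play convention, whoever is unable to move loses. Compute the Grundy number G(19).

G(0) = 0
G(1) = mex{} = 0
G(2) = mex{0} = 1
G(3) = mex{0} = 1
G(4) = mex{1,0} = 2
G(5) = mex{1,0,0} = 2
G(6) = mex{2,1,0} = 3
G(7) = mex{2,1,1} = 0
G(8) = mex{3,2,1} = 0
G(9) = mex{0,2,2} = 1
G(10) = mex{0,3,2} = 1
G(11) = mex{1,0,3} = 2
G(12) = mex{1,0,0} = 2
G(13) = mex{2,1,0} = 3
G(14) = mex{2,1,1} = 0
G(15) = mex{3,2,1} = 0
G(16) = mex{0,2,2} = 1
G(17) = mex{0,3,2} = 1
G(18) = mex{1,0,3} = 2
G(19) = mex{1,0,0} = 2

2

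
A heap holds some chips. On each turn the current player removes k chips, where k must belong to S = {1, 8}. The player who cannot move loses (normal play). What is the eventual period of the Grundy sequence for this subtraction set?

9

G(0) = 0
G(1) = mex{0} = 1
G(2) = mex{1} = 0
G(3) = mex{0} = 1
G(4) = mex{1} = 0
G(5) = mex{0} = 1
G(6) = mex{1} = 0
G(7) = mex{0} = 1
G(8) = mex{1,0} = 2
G(9) = mex{2,1} = 0
G(10) = mex{0,0} = 1
G(11) = mex{1,1} = 0
G(12) = mex{0,0} = 1
G(13) = mex{1,1} = 0
G(14) = mex{0,0} = 1
G(15) = mex{1,1} = 0
G(16) = mex{0,2} = 1
G(17) = mex{1,0} = 2
G(18) = mex{2,1} = 0
G(19) = mex{0,0} = 1
G(n+9) = G(n) holds for n = 0,…,7 (a full window of length max(S) = 8), so the sequence is purely periodic with period 9.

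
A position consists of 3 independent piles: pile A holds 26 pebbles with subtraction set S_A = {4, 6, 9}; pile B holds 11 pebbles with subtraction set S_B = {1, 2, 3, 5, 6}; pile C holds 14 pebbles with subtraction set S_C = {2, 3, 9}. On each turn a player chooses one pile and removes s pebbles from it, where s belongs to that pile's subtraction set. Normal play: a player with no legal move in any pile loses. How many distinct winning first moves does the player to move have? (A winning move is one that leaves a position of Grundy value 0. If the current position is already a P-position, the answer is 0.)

3

Pile A, S = {4, 6, 9}:
n :  0  1  2  3  4  5  6  7  8  9 10 11 12 13 14 15 16 17 18 19 20 21 22 23 24 25 26
G :  0  0  0  0  1  1  1  1  2  2  2  2  3  0  0  0  0  1  1  1  1  2  2  2  2  3  0
G_A(26) = 0.
Pile B, S = {1, 2, 3, 5, 6}:
G(0) = 0
G(1) = mex{0} = 1
G(2) = mex{1,0} = 2
G(3) = mex{2,1,0} = 3
G(4) = mex{3,2,1} = 0
G(5) = mex{0,3,2,0} = 1
G(6) = mex{1,0,3,1,0} = 2
G(7) = mex{2,1,0,2,1} = 3
G(8) = mex{3,2,1,3,2} = 0
G(9) = mex{0,3,2,0,3} = 1
G(10) = mex{1,0,3,1,0} = 2
G(11) = mex{2,1,0,2,1} = 3
G_B(11) = 3.
Pile C, S = {2, 3, 9}:
n :  0  1  2  3  4  5  6  7  8  9 10 11 12 13 14
G :  0  0  1  1  2  0  0  1  1  2  2  0  0  1  1
G_C(14) = 1.
Combined Grundy value = 0 ⊕ 3 ⊕ 1 = 2.
A winning move leaves total XOR = 0, i.e. changes one component's Grundy value g to g ⊕ X where X is the current total.
Pile A: need g' = 0⊕2 = 2. Options: 26−4→G=2, 26−6→G=1, 26−9→G=1. Hits: 1.
Pile B: need g' = 3⊕2 = 1. Options: 11−1→G=2, 11−2→G=1, 11−3→G=0, 11−5→G=2, 11−6→G=1. Hits: 2.
Pile C: need g' = 1⊕2 = 3. Options: 14−2→G=0, 14−3→G=0, 14−9→G=0. Hits: 0.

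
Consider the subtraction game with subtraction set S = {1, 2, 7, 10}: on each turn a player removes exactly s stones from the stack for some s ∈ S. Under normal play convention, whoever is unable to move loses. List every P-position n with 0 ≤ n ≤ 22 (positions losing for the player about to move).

n :  0  1  2  3  4  5  6  7  8  9 10 11 12 13 14 15 16 17 18 19 20 21 22
G :  0  1  2  0  1  2  0  1  2  0  1  2  0  1  2  0  1  2  0  1  2  0  1
P-positions are exactly the n with G(n) = 0.

0, 3, 6, 9, 12, 15, 18, 21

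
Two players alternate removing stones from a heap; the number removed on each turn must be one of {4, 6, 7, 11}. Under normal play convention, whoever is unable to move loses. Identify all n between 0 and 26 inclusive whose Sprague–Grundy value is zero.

G(0) = 0
G(1) = mex{} = 0
G(2) = mex{} = 0
G(3) = mex{} = 0
G(4) = mex{0} = 1
G(5) = mex{0} = 1
G(6) = mex{0,0} = 1
G(7) = mex{0,0,0} = 1
G(8) = mex{1,0,0} = 2
G(9) = mex{1,0,0} = 2
G(10) = mex{1,1,0} = 2
G(11) = mex{1,1,1,0} = 2
G(12) = mex{2,1,1,0} = 3
G(13) = mex{2,1,1,0} = 3
G(14) = mex{2,2,1,0} = 3
G(15) = mex{2,2,2,1} = 0
G(16) = mex{3,2,2,1} = 0
G(17) = mex{3,2,2,1} = 0
G(18) = mex{3,3,2,1} = 0
G(19) = mex{0,3,3,2} = 1
G(20) = mex{0,3,3,2} = 1
G(21) = mex{0,0,3,2} = 1
G(22) = mex{0,0,0,2} = 1
G(23) = mex{1,0,0,3} = 2
G(24) = mex{1,0,0,3} = 2
G(25) = mex{1,1,0,3} = 2
G(26) = mex{1,1,1,0} = 2
P-positions are exactly the n with G(n) = 0.

0, 1, 2, 3, 15, 16, 17, 18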